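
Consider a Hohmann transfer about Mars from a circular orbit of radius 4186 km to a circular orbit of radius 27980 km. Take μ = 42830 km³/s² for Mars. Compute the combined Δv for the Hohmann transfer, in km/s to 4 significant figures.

The Hohmann ellipse has a_t = (r₁ + r₂)/2 = 16083 km.
At r₁ the circular-orbit speed is v₁ = √(μ/r₁) = 3.199 km/s.
Transfer-orbit speed at r₁ (v² = μ(2/r − 1/a)): v_p = √[μ(2/r₁ − 1/a_t)] = 4.219 km/s.
First burn Δv₁ = |v_p − v₁| = 1.020 km/s.
At r₂, v₂ = √(μ/r₂) = 1.2372 km/s.
Transfer-orbit speed at r₂: v_a = √[μ(2/r₂ − 1/a_t)] = 0.63120 km/s.
Second burn Δv₂ = |v₂ − v_a| = 0.6060 km/s.
Total Δv = Δv₁ + Δv₂ = 1.626 km/s.

Δv = 1.626 km/s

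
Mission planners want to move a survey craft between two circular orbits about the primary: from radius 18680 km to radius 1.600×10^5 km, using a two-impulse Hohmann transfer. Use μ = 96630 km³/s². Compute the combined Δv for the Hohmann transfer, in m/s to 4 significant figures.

Δv = 1191 m/s

Semi-major axis of the transfer orbit: a_t = (18680 + 1.600×10^5)/2 = 89340 km.
At r₁ the circular-orbit speed is v₁ = √(μ/r₁) = 2.2744 km/s.
On the transfer ellipse at r₁, vis-viva gives v_p = √[μ(2/r₁ − 1/a_t)] = 3.0437 km/s.
First burn Δv₁ = |v_p − v₁| = 0.7693 km/s.
Circular speed at r₂: v₂ = √(μ/r₂) = 0.77713 km/s.
Transfer-orbit speed at r₂: v_a = √[μ(2/r₂ − 1/a_t)] = 0.35535 km/s.
Second burn Δv₂ = |v₂ − v_a| = 0.4218 km/s.
Δv = Δv₁ + Δv₂ = 0.7693 + 0.4218 = 1.191 km/s.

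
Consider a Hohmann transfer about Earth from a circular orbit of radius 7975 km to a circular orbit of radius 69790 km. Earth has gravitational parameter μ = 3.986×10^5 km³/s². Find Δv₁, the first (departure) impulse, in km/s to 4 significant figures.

The Hohmann ellipse has a_t = (r₁ + r₂)/2 = 38882.5 km.
Circular speed at r = 7975 km: v_c = √(μ/r) = 7.070 km/s.
Vis-viva on the transfer ellipse at r = 7975 km gives v_t = √[μ(2/r − 1/a_t)] = 9.472 km/s.
Δv₁ = |v_t − v_c| = |9.472 − 7.070| = 2.402 km/s.

Δv₁ = 2.402 km/s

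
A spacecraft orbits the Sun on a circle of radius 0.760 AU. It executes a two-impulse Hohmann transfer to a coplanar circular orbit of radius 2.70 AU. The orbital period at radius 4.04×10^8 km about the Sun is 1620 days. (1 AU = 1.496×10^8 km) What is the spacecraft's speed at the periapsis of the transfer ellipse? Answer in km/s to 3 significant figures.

From Kepler's third law T² = 4π²r³/μ at r = 4.04×10^8 km, T = 1620 days = 1620 × 86400 s = 1.39968×10^8 s: μ = 4π²r³/T² = 1.32876×10^11 km³/s².
In km: r₁ = 0.760 × 1.496×10^8 = 1.13696×10^8 km; r₂ = 2.70 × 1.496×10^8 = 4.0392×10^8 km.
Transfer-ellipse semi-major axis a_t = (r₁ + r₂)/2 = (1.13696×10^8 + 4.0392×10^8)/2 = 2.58808×10^8 km.
At periapsis, r = 1.13696×10^8 km.
From the vis-viva equation, v = √[μ(2/r − 1/a_t)] = 42.71 km/s.

v = 42.7 km/s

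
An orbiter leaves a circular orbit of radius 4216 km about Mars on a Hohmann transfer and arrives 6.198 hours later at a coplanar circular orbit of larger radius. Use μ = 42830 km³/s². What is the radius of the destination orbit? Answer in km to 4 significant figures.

r₂ = 21640 km

Transfer time t = 6.198 hours = 22312.8 s, and t = π√(a_t³/μ).
So a_t = (μ t²/π²)^(1/3) = (42830 × (22312.8)² / π²)^(1/3) = 12928 km.
Since a_t = (r₁ + r₂)/2, r₂ = 2a_t − r₁ = 2×12928 − 4216 = 21640 km.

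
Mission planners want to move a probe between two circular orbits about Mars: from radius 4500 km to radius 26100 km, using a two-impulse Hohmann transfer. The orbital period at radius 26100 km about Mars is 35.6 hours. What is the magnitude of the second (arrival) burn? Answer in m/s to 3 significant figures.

Δv₂ = 586 m/s

From Kepler's third law T² = 4π²r³/μ at r = 26100 km, T = 35.6 hours = 35.6 × 3600 s = 1.2816×10^5 s: μ = 4π²r³/T² = 42734.3 km³/s².
The Hohmann ellipse has a_t = (r₁ + r₂)/2 = 15300 km.
On the circular orbit at r = 26100 km, v_c = √(μ/r) = 1.27958 km/s.
Vis-viva on the transfer ellipse at r = 26100 km gives v_t = √[μ(2/r − 1/a_t)] = 0.693950 km/s.
Δv₂ = |v_t − v_c| = |0.693950 − 1.27958| = 0.5856 km/s.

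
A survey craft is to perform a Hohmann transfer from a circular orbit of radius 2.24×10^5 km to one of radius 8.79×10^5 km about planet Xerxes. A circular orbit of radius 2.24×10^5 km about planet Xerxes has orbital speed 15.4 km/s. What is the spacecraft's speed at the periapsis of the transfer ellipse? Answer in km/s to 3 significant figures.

From the circular-orbit relation v² = μ/r at r = 2.24×10^5 km: μ = v²r = (15.4)² × 2.24×10^5 = 5.31238×10^7 km³/s².
Transfer-ellipse semi-major axis a_t = (r₁ + r₂)/2 = (2.240×10^5 + 8.790×10^5)/2 = 5.515×10^5 km.
At periapsis, r = 2.240×10^5 km.
Vis-viva: v = √[μ(2/r − 1/a_t)] = √[5.31238×10^7 × (2/2.240×10^5 − 1/5.515×10^5)] = 19.44 km/s.

v = 19.4 km/s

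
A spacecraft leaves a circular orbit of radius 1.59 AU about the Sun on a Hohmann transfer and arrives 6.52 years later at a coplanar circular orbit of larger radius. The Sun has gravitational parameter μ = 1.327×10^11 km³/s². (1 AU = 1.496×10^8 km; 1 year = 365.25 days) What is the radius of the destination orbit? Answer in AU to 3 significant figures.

r₂ = 9.49 AU

In km: r₁ = 1.59 × 1.496×10^8 = 2.37864×10^8 km.
Transfer time t = 6.52 years × 365.25 × 86400 s = 2.05755552×10^8 s, and t = π√(a_t³/μ).
So a_t = (μ t²/π²)^(1/3) = (1.327×10^11 × (2.05755552×10^8)² / π²)^(1/3) = 8.2875×10^8 km.
Since a_t = (r₁ + r₂)/2, r₂ = 2a_t − r₁ = 2×8.2875×10^8 − 2.37864×10^8 = 1.419636×10^9 km.
In AU: r₂ = 1.419636×10^9 / 1.496×10^8 = 9.49 AU.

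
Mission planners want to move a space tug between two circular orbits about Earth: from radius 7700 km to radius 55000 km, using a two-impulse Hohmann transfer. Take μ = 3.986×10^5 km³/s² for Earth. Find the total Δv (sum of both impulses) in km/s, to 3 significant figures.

Δv = 3.69 km/s

Transfer-ellipse semi-major axis a_t = (r₁ + r₂)/2 = (7700 + 55000)/2 = 31350 km.
Circular speed at r₁: v₁ = √(μ/r₁) = √(3.986×10^5/7700) = 7.195 km/s.
Transfer-orbit speed at r₁ (vis-viva equation): v_p = √[μ(2/r₁ − 1/a_t)] = 9.530 km/s.
First burn Δv₁ = |v_p − v₁| = 2.335 km/s.
At r₂, v₂ = √(μ/r₂) = 2.692 km/s.
Transfer-orbit speed at r₂: v_a = √[μ(2/r₂ − 1/a_t)] = 1.334 km/s.
Second burn Δv₂ = |v₂ − v_a| = 1.358 km/s.
Δv = Δv₁ + Δv₂ = 2.335 + 1.358 = 3.693 km/s.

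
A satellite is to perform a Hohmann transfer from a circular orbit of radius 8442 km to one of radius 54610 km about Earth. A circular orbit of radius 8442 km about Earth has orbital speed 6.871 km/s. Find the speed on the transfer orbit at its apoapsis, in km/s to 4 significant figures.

v = 1.398 km/s

From the circular-orbit relation v² = μ/r at r = 8442 km: μ = v²r = (6.871)² × 8442 = 3.98552×10^5 km³/s².
Transfer-ellipse semi-major axis a_t = (r₁ + r₂)/2 = (8442 + 54610)/2 = 31526 km.
At apoapsis, r = 54610 km.
Vis-viva: v = √[μ(2/r − 1/a_t)] = √[3.98552×10^5 × (2/54610 − 1/31526)] = 1.398 km/s.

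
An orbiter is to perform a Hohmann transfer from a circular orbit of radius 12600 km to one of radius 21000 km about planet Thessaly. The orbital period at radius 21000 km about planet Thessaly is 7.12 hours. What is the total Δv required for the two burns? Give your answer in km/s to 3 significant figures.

From Kepler's third law T² = 4π²r³/μ at r = 21000 km, T = 7.12 hours = 7.12 × 3600 s = 25632 s: μ = 4π²r³/T² = 5.56484×10^5 km³/s².
The Hohmann ellipse has a_t = (r₁ + r₂)/2 = 16800 km.
At r₁ the circular-orbit speed is v₁ = √(μ/r₁) = 6.6457 km/s.
On the transfer ellipse at r₁, vis-viva gives v_p = √[μ(2/r₁ − 1/a_t)] = 7.4301 km/s.
First burn Δv₁ = |v_p − v₁| = 0.7844 km/s.
Circular speed at r₂: v₂ = √(μ/r₂) = 5.14774 km/s.
Transfer-orbit speed at r₂: v_a = √[μ(2/r₂ − 1/a_t)] = 4.45807 km/s.
Second burn Δv₂ = |v₂ − v_a| = 0.6897 km/s.
Δv = Δv₁ + Δv₂ = 0.7844 + 0.6897 = 1.474 km/s.

Δv = 1.47 km/s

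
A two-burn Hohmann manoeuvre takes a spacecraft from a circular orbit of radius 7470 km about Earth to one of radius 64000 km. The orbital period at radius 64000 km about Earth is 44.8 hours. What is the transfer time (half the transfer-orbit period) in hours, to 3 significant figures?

From Kepler's third law T² = 4π²r³/μ at r = 64000 km, T = 44.8 hours = 44.8 × 3600 s = 1.6128×10^5 s: μ = 4π²r³/T² = 3.97868×10^5 km³/s².
Transfer-ellipse semi-major axis a_t = (r₁ + r₂)/2 = (7470 + 64000)/2 = 35735 km.
By Kepler's third law the transfer-orbit period is T = 2π√(a_t³/μ), so t = T/2 = 33650 s.
Converting: 33650 s ÷ 3600 s/hour = 9.35 hours.

t = 9.35 hours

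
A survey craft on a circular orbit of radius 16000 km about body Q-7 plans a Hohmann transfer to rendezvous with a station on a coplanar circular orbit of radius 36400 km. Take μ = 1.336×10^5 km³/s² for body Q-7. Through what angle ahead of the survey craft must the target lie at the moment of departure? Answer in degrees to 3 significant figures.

φ = 70.1°

Transfer-ellipse semi-major axis a_t = (r₁ + r₂)/2 = (16000 + 36400)/2 = 26200 km.
Transfer time t = π√(a_t³/μ) = 36450 s.
Target angular speed ω₂ = √(μ/r₂³) = 5.263×10^-5 rad/s.
Angle swept by the target during transfer: ω₂·t = 1.918 rad = 109.9°.
The survey craft traverses 180° on the transfer ellipse, so the target must lead by 180° − 109.9° = 70.1°.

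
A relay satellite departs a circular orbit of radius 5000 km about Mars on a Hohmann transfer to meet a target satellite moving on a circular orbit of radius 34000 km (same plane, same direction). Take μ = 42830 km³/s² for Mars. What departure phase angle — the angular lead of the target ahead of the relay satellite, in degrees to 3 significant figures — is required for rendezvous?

φ = 102°

Transfer-ellipse semi-major axis a_t = (r₁ + r₂)/2 = (5000 + 34000)/2 = 19500 km.
Transfer time t = π√(a_t³/μ) = 41336 s.
The target's mean motion on its circular orbit is ω₂ = √(μ/r₂³) = 3.3011×10^-5 rad/s.
Angle swept by the target during transfer: ω₂·t = 1.3645 rad = 78.18°.
Arrival is 180° from departure on the ellipse, so φ = 180° − 78.18° = 102°.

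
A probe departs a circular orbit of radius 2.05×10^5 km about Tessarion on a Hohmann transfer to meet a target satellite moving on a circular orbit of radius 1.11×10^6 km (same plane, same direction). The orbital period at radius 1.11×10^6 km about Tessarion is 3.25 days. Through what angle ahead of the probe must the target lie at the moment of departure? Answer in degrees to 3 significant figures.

From Kepler's third law T² = 4π²r³/μ at r = 1.11×10^6 km, T = 3.25 days = 3.25 × 86400 s = 2.808×10^5 s: μ = 4π²r³/T² = 6.84754×10^8 km³/s².
Semi-major axis of the transfer orbit: a_t = (2.050×10^5 + 1.110×10^6)/2 = 6.575×10^5 km.
Transfer time t = π√(a_t³/μ) = 64007 s.
The target's mean motion on its circular orbit is ω₂ = √(μ/r₂³) = 2.2376×10^-5 rad/s.
Angle swept by the target during transfer: ω₂·t = 1.4322 rad = 82.06°.
Arrival is 180° from departure on the ellipse, so φ = 180° − 82.06° = 97.9°.

φ = 97.9°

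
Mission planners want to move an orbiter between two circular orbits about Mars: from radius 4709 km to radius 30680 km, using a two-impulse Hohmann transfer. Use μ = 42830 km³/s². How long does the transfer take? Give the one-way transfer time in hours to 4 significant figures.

t = 9.925 hours

The Hohmann ellipse has a_t = (r₁ + r₂)/2 = 17694.5 km.
Half the transfer-orbit period gives t = π√(a_t³/μ) = 35730 s.
Converting: 35730 s ÷ 3600 s/hour = 9.925 hours.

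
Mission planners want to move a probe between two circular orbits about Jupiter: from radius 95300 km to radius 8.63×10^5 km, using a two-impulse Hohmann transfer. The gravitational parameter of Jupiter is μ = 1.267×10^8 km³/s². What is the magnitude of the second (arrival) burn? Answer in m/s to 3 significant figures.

Δv₂ = 6710 m/s

The Hohmann ellipse has a_t = (r₁ + r₂)/2 = 4.7915×10^5 km.
Circular speed at r = 8.630×10^5 km: v_c = √(μ/r) = 12.117 km/s.
Transfer-orbit speed at the same r (vis-viva, a = a_t): v_t = √[μ(2/r − 1/a_t)] = 5.4037 km/s.
Δv₂ = |v_t − v_c| = |5.4037 − 12.117| = 6.713 km/s.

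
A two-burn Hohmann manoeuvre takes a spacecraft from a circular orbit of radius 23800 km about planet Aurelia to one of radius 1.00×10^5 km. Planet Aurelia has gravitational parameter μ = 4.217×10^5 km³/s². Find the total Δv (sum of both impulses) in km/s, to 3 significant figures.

Δv = 1.92 km/s

The Hohmann ellipse has a_t = (r₁ + r₂)/2 = 61900 km.
Circular speed at r₁: v₁ = √(μ/r₁) = √(4.217×10^5/23800) = 4.209 km/s.
Transfer-orbit speed at r₁ (vis-viva): v_p = √[μ(2/r₁ − 1/a_t)] = 5.350 km/s.
First burn Δv₁ = |v_p − v₁| = 1.141 km/s.
Circular speed at r₂: v₂ = √(μ/r₂) = 2.0535 km/s.
Transfer-orbit speed at r₂: v_a = √[μ(2/r₂ − 1/a_t)] = 1.2733 km/s.
Second burn Δv₂ = |v₂ − v_a| = 0.7802 km/s.
Total Δv = Δv₁ + Δv₂ = 1.921 km/s.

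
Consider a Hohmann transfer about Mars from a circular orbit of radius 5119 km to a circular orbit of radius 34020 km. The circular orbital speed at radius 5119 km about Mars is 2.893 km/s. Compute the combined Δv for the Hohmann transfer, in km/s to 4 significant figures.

From the circular-orbit relation v² = μ/r at r = 5119 km: μ = v²r = (2.893)² × 5119 = 42843.2 km³/s².
The Hohmann ellipse has a_t = (r₁ + r₂)/2 = 19569.5 km.
At r₁ the circular-orbit speed is v₁ = √(μ/r₁) = 2.8930 km/s.
Transfer-orbit speed at r₁ (vis-viva): v_p = √[μ(2/r₁ − 1/a_t)] = 3.8144 km/s.
First burn Δv₁ = |v_p − v₁| = 0.9214 km/s.
At r₂, v₂ = √(μ/r₂) = 1.12221 km/s.
Transfer-orbit speed at r₂: v_a = √[μ(2/r₂ − 1/a_t)] = 0.573953 km/s.
Second burn Δv₂ = |v₂ − v_a| = 0.5483 km/s.
Δv = Δv₁ + Δv₂ = 0.9214 + 0.5483 = 1.470 km/s.

Δv = 1.470 km/s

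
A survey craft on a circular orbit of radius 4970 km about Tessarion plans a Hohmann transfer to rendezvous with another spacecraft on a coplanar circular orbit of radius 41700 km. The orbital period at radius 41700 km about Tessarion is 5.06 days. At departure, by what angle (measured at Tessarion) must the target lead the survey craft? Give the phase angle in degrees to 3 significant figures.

φ = 105°

From Kepler's third law T² = 4π²r³/μ at r = 41700 km, T = 5.06 days = 5.06 × 86400 s = 4.37184×10^5 s: μ = 4π²r³/T² = 14977.5 km³/s².
Transfer-ellipse semi-major axis a_t = (r₁ + r₂)/2 = (4970 + 41700)/2 = 23335 km.
Transfer time t = π√(a_t³/μ) = 91504 s.
The target's mean motion on its circular orbit is ω₂ = √(μ/r₂³) = 1.4372×10^-5 rad/s.
Angle swept by the target during transfer: ω₂·t = 1.3151 rad = 75.35°.
The survey craft traverses 180° on the transfer ellipse, so the target must lead by 180° − 75.35° = 105°.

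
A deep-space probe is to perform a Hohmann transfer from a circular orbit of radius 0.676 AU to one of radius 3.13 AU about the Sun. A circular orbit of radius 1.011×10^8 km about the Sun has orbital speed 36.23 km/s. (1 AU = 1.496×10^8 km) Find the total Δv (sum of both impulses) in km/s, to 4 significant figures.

Δv = 17.03 km/s

From the circular-orbit relation v² = μ/r at r = 1.011×10^8 km: μ = v²r = (36.23)² × 1.011×10^8 = 1.32705×10^11 km³/s².
In km: r₁ = 0.676 × 1.496×10^8 = 1.011296×10^8 km; r₂ = 3.13 × 1.496×10^8 = 4.68248×10^8 km.
The Hohmann ellipse has a_t = (r₁ + r₂)/2 = 2.846888×10^8 km.
At r₁ the circular-orbit speed is v₁ = √(μ/r₁) = 36.225 km/s.
Transfer-orbit speed at r₁ (vis-viva): v_p = √[μ(2/r₁ − 1/a_t)] = 46.458 km/s.
First burn Δv₁ = |v_p − v₁| = 10.23 km/s.
At r₂, v₂ = √(μ/r₂) = 16.835 km/s.
Transfer-orbit speed at r₂: v_a = √[μ(2/r₂ − 1/a_t)] = 10.034 km/s.
Second burn Δv₂ = |v₂ − v_a| = 6.801 km/s.
Total Δv = Δv₁ + Δv₂ = 17.03 km/s.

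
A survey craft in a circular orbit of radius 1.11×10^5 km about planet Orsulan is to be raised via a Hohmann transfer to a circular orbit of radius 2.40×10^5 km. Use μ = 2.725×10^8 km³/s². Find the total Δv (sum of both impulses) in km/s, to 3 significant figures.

Transfer-ellipse semi-major axis a_t = (r₁ + r₂)/2 = (1.110×10^5 + 2.400×10^5)/2 = 1.755×10^5 km.
Circular speed at r₁: v₁ = √(μ/r₁) = √(2.725×10^8/1.110×10^5) = 49.5475 km/s.
Transfer-orbit speed at r₁ (v² = μ(2/r − 1/a)): v_p = √[μ(2/r₁ − 1/a_t)] = 57.9414 km/s.
First burn Δv₁ = |v_p − v₁| = 8.394 km/s.
Circular speed at r₂: v₂ = √(μ/r₂) = 33.696 km/s.
Transfer-orbit speed at r₂: v_a = √[μ(2/r₂ − 1/a_t)] = 26.798 km/s.
Second burn Δv₂ = |v₂ − v_a| = 6.898 km/s.
Δv = Δv₁ + Δv₂ = 8.394 + 6.898 = 15.29 km/s.

Δv = 15.3 km/s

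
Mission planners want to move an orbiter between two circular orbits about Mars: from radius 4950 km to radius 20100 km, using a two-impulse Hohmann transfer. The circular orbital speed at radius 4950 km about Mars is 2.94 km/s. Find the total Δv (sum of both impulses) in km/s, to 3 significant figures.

From the circular-orbit relation v² = μ/r at r = 4950 km: μ = v²r = (2.94)² × 4950 = 42785.8 km³/s².
The Hohmann ellipse has a_t = (r₁ + r₂)/2 = 12525 km.
At r₁ the circular-orbit speed is v₁ = √(μ/r₁) = 2.9400 km/s.
On the transfer ellipse at r₁, v² = μ(2/r − 1/a) gives v_p = √[μ(2/r₁ − 1/a_t)] = 3.7244 km/s.
First burn Δv₁ = |v_p − v₁| = 0.7844 km/s.
Circular speed at r₂: v₂ = √(μ/r₂) = 1.459 km/s.
Transfer-orbit speed at r₂: v_a = √[μ(2/r₂ − 1/a_t)] = 0.9172 km/s.
Second burn Δv₂ = |v₂ − v_a| = 0.5418 km/s.
Δv = Δv₁ + Δv₂ = 0.7844 + 0.5418 = 1.326 km/s.

Δv = 1.33 km/s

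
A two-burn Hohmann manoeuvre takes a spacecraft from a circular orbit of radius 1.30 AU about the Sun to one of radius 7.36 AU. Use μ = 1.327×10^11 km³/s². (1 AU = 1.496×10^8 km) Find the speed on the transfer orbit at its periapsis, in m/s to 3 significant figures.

In km: r₁ = 1.30 × 1.496×10^8 = 1.9448×10^8 km; r₂ = 7.36 × 1.496×10^8 = 1.101056×10^9 km.
The Hohmann ellipse has a_t = (r₁ + r₂)/2 = 6.47768×10^8 km.
The periapsis of the transfer ellipse is at r = 1.9448×10^8 km.
Vis-viva: v = √[μ(2/r − 1/a_t)] = √[1.327×10^11 × (2/1.9448×10^8 − 1/6.47768×10^8)] = 34.06 km/s.

v = 34100 m/s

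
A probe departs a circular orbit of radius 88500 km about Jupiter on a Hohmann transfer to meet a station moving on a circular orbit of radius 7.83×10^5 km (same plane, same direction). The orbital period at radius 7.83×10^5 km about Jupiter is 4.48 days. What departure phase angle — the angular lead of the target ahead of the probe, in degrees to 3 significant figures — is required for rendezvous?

φ = 105°

From Kepler's third law T² = 4π²r³/μ at r = 7.83×10^5 km, T = 4.48 days = 4.48 × 86400 s = 3.87072×10^5 s: μ = 4π²r³/T² = 1.26492×10^8 km³/s².
Transfer-ellipse semi-major axis a_t = (r₁ + r₂)/2 = (88500 + 7.830×10^5)/2 = 4.3575×10^5 km.
The half-period of the transfer ellipse is t = π√(a_t³/μ) = 80348 s.
Target angular speed ω₂ = √(μ/r₂³) = 1.6233×10^-5 rad/s.
Angle swept by the target during transfer: ω₂·t = 1.3043 rad = 74.73°.
Arrival is 180° from departure on the ellipse, so φ = 180° − 74.73° = 105°.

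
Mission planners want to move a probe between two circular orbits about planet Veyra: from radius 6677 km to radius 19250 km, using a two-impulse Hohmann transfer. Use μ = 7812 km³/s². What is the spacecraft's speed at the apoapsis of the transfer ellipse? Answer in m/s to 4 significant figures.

The Hohmann ellipse has a_t = (r₁ + r₂)/2 = 12963.5 km.
The apoapsis of the transfer ellipse is at r = 19250 km.
Vis-viva: v = √[μ(2/r − 1/a_t)] = √[7812 × (2/19250 − 1/12963.5)] = 0.4572 km/s.

v = 457.2 m/s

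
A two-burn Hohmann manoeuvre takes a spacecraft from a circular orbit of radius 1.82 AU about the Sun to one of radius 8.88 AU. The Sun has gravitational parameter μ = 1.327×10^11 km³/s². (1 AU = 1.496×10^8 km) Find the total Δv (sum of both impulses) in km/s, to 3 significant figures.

Δv = 10.5 km/s

In km: r₁ = 1.82 × 1.496×10^8 = 2.72272×10^8 km; r₂ = 8.88 × 1.496×10^8 = 1.328448×10^9 km.
Semi-major axis of the transfer orbit: a_t = (2.72272×10^8 + 1.328448×10^9)/2 = 8.0036×10^8 km.
At r₁ the circular-orbit speed is v₁ = √(μ/r₁) = 22.07669 km/s.
On the transfer ellipse at r₁, vis-viva gives v_p = √[μ(2/r₁ − 1/a_t)] = 28.44222 km/s.
First burn Δv₁ = |v_p − v₁| = 6.366 km/s.
At r₂, v₂ = √(μ/r₂) = 9.9945 km/s.
Transfer-orbit speed at r₂: v_a = √[μ(2/r₂ − 1/a_t)] = 5.8294 km/s.
Second burn Δv₂ = |v₂ − v_a| = 4.165 km/s.
Total Δv = Δv₁ + Δv₂ = 10.53 km/s.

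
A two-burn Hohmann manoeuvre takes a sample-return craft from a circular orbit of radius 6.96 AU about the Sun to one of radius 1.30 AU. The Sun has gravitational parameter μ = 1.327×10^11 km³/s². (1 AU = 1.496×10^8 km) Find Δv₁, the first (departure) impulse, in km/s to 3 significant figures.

Δv₁ = 4.96 km/s

In km: r₁ = 6.96 × 1.496×10^8 = 1.041216×10^9 km; r₂ = 1.30 × 1.496×10^8 = 1.9448×10^8 km.
Transfer-ellipse semi-major axis a_t = (r₁ + r₂)/2 = (1.041216×10^9 + 1.9448×10^8)/2 = 6.17848×10^8 km.
Circular speed at r = 1.041216×10^9 km: v_c = √(μ/r) = 11.289 km/s.
Vis-viva on the transfer ellipse at r = 1.041216×10^9 km gives v_t = √[μ(2/r − 1/a_t)] = 6.3338 km/s.
Δv₁ = |v_t − v_c| = |6.3338 − 11.289| = 4.955 km/s.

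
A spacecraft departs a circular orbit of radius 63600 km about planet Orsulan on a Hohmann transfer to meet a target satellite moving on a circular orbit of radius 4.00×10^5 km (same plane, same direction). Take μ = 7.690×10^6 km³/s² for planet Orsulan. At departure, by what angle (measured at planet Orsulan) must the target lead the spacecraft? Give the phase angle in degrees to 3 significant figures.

Transfer-ellipse semi-major axis a_t = (r₁ + r₂)/2 = (63600 + 4.000×10^5)/2 = 2.318×10^5 km.
The half-period of the transfer ellipse is t = π√(a_t³/μ) = 1.2643×10^5 s.
The target's mean motion on its circular orbit is ω₂ = √(μ/r₂³) = 1.0962×10^-5 rad/s.
Angle swept by the target during transfer: ω₂·t = 1.386 rad = 79.41°.
The spacecraft traverses 180° on the transfer ellipse, so the target must lead by 180° − 79.41° = 101°.

φ = 101°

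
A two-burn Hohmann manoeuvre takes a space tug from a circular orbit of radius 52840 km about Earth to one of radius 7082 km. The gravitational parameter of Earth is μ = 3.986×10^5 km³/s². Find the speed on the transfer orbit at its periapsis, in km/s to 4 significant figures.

v = 9.963 km/s

Semi-major axis of the transfer orbit: a_t = (52840 + 7082)/2 = 29961 km.
The periapsis of the transfer ellipse is at r = 7082 km.
Vis-viva: v = √[μ(2/r − 1/a_t)] = √[3.986×10^5 × (2/7082 − 1/29961)] = 9.963 km/s.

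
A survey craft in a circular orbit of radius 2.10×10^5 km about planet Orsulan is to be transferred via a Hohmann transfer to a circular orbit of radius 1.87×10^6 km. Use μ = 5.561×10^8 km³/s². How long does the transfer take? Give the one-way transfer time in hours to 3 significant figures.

Semi-major axis of the transfer orbit: a_t = (2.100×10^5 + 1.870×10^6)/2 = 1.040×10^6 km.
Half the transfer-orbit period gives t = π√(a_t³/μ) = 1.4129×10^5 s.
Converting: 1.4129×10^5 s ÷ 3600 s/hour = 39.2 hours.

t = 39.2 hours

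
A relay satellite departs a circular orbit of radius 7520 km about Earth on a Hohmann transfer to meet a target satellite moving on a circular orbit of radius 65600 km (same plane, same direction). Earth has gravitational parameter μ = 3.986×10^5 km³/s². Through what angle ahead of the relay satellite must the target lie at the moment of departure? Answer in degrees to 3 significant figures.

The Hohmann ellipse has a_t = (r₁ + r₂)/2 = 36560 km.
Transfer time t = π√(a_t³/μ) = 34780 s.
Target angular speed ω₂ = √(μ/r₂³) = 3.758×10^-5 rad/s.
Angle swept by the target during transfer: ω₂·t = 1.307 rad = 74.89°.
Arrival is 180° from departure on the ellipse, so φ = 180° − 74.89° = 105°.

φ = 105°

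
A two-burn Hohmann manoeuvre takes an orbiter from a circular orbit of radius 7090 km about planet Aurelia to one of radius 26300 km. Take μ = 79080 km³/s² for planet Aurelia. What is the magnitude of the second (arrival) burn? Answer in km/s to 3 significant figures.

Δv₂ = 0.604 km/s

Semi-major axis of the transfer orbit: a_t = (7090 + 26300)/2 = 16695 km.
On the circular orbit at r = 26300 km, v_c = √(μ/r) = 1.734 km/s.
Vis-viva on the transfer ellipse at r = 26300 km gives v_t = √[μ(2/r − 1/a_t)] = 1.130 km/s.
Δv₂ = |v_t − v_c| = |1.130 − 1.734| = 0.6040 km/s.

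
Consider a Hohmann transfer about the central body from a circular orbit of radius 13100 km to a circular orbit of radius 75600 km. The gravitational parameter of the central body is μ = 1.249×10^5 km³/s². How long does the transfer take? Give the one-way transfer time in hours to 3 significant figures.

The Hohmann ellipse has a_t = (r₁ + r₂)/2 = 44350 km.
By Kepler's third law the transfer-orbit period is T = 2π√(a_t³/μ), so t = T/2 = 83030 s.
Converting: 83030 s ÷ 3600 s/hour = 23.1 hours.

t = 23.1 hours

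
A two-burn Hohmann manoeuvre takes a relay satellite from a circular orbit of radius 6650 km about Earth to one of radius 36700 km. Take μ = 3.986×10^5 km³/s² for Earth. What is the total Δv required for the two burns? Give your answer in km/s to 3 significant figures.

Semi-major axis of the transfer orbit: a_t = (6650 + 36700)/2 = 21675 km.
At r₁ the circular-orbit speed is v₁ = √(μ/r₁) = 7.7421 km/s.
Transfer-orbit speed at r₁ (vis-viva): v_p = √[μ(2/r₁ − 1/a_t)] = 10.074 km/s.
First burn Δv₁ = |v_p − v₁| = 2.332 km/s.
Circular speed at r₂: v₂ = √(μ/r₂) = 3.2956 km/s.
Transfer-orbit speed at r₂: v_a = √[μ(2/r₂ − 1/a_t)] = 1.8254 km/s.
Second burn Δv₂ = |v₂ − v_a| = 1.470 km/s.
Δv = Δv₁ + Δv₂ = 2.332 + 1.470 = 3.802 km/s.

Δv = 3.80 km/s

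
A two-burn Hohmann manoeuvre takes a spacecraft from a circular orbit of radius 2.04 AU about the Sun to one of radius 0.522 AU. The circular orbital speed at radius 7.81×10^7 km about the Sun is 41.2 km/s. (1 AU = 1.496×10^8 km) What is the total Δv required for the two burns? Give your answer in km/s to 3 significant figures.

Δv = 18.3 km/s

From the circular-orbit relation v² = μ/r at r = 7.81×10^7 km: μ = v²r = (41.2)² × 7.81×10^7 = 1.32570×10^11 km³/s².
In km: r₁ = 2.04 × 1.496×10^8 = 3.05184×10^8 km; r₂ = 0.522 × 1.496×10^8 = 7.80912×10^7 km.
Transfer-ellipse semi-major axis a_t = (r₁ + r₂)/2 = (3.05184×10^8 + 7.80912×10^7)/2 = 1.916376×10^8 km.
At r₁ the circular-orbit speed is v₁ = √(μ/r₁) = 20.842 km/s.
Transfer-orbit speed at r₁ (vis-viva equation): v_a = √[μ(2/r₁ − 1/a_t)] = 13.305 km/s.
First burn Δv₁ = |v_a − v₁| = 7.537 km/s.
Circular speed at r₂: v₂ = √(μ/r₂) = 41.202 km/s.
Transfer-orbit speed at r₂: v_p = √[μ(2/r₂ − 1/a_t)] = 51.995 km/s.
Second burn Δv₂ = |v₂ − v_p| = 10.79 km/s.
Total Δv = Δv₁ + Δv₂ = 18.33 km/s.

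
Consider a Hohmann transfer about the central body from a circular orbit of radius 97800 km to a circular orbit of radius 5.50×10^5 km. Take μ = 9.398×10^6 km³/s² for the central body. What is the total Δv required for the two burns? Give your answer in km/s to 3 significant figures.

Δv = 4.83 km/s

Transfer-ellipse semi-major axis a_t = (r₁ + r₂)/2 = (97800 + 5.500×10^5)/2 = 3.239×10^5 km.
At r₁ the circular-orbit speed is v₁ = √(μ/r₁) = 9.8028 km/s.
On the transfer ellipse at r₁, vis-viva gives v_p = √[μ(2/r₁ − 1/a_t)] = 12.774 km/s.
First burn Δv₁ = |v_p − v₁| = 2.971 km/s.
At r₂, v₂ = √(μ/r₂) = 4.1337 km/s.
Transfer-orbit speed at r₂: v_a = √[μ(2/r₂ − 1/a_t)] = 2.2714 km/s.
Second burn Δv₂ = |v₂ − v_a| = 1.862 km/s.
Δv = Δv₁ + Δv₂ = 2.971 + 1.862 = 4.833 km/s.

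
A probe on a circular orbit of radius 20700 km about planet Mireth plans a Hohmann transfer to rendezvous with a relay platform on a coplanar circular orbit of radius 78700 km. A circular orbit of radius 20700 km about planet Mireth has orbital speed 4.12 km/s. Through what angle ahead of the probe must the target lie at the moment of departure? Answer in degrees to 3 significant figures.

φ = 89.7°

From the circular-orbit relation v² = μ/r at r = 20700 km: μ = v²r = (4.12)² × 20700 = 3.51370×10^5 km³/s².
The Hohmann ellipse has a_t = (r₁ + r₂)/2 = 49700 km.
Transfer time t = π√(a_t³/μ) = 58720 s.
Target angular speed ω₂ = √(μ/r₂³) = 2.685×10^-5 rad/s.
Angle swept by the target during transfer: ω₂·t = 1.5766 rad = 90.33°.
The probe traverses 180° on the transfer ellipse, so the target must lead by 180° − 90.33° = 89.7°.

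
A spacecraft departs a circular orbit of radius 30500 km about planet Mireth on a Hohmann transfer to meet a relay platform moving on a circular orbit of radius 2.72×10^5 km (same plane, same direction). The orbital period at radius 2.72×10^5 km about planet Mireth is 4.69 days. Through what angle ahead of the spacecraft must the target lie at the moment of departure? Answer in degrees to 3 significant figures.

φ = 105°

From Kepler's third law T² = 4π²r³/μ at r = 2.72×10^5 km, T = 4.69 days = 4.69 × 86400 s = 4.05216×10^5 s: μ = 4π²r³/T² = 4.83831×10^6 km³/s².
Semi-major axis of the transfer orbit: a_t = (30500 + 2.720×10^5)/2 = 1.5125×10^5 km.
Transfer time t = π√(a_t³/μ) = 84013 s.
Target angular speed ω₂ = √(μ/r₂³) = 1.5506×10^-5 rad/s.
Angle swept by the target during transfer: ω₂·t = 1.3027 rad = 74.64°.
Arrival is 180° from departure on the ellipse, so φ = 180° − 74.64° = 105°.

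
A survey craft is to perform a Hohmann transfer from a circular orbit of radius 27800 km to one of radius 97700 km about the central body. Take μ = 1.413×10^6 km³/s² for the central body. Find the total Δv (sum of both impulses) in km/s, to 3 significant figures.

Δv = 3.04 km/s

The Hohmann ellipse has a_t = (r₁ + r₂)/2 = 62750 km.
Circular speed at r₁: v₁ = √(μ/r₁) = √(1.413×10^6/27800) = 7.1293 km/s.
Transfer-orbit speed at r₁ (vis-viva equation): v_p = √[μ(2/r₁ − 1/a_t)] = 8.8959 km/s.
First burn Δv₁ = |v_p − v₁| = 1.7666 km/s.
Circular speed at r₂: v₂ = √(μ/r₂) = 3.8030 km/s.
Transfer-orbit speed at r₂: v_a = √[μ(2/r₂ − 1/a_t)] = 2.5313 km/s.
Second burn Δv₂ = |v₂ − v_a| = 1.2717 km/s.
Δv = Δv₁ + Δv₂ = 1.7666 + 1.2717 = 3.038 km/s.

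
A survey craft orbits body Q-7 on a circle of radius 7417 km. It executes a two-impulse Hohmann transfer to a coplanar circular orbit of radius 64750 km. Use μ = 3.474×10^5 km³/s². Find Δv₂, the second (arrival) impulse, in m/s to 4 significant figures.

Transfer-ellipse semi-major axis a_t = (r₁ + r₂)/2 = (7417 + 64750)/2 = 36083.5 km.
On the circular orbit at r = 64750 km, v_c = √(μ/r) = 2.316 km/s.
Vis-viva on the transfer ellipse at r = 64750 km gives v_t = √[μ(2/r − 1/a_t)] = 1.050 km/s.
Δv₂ = |v_t − v_c| = |1.050 − 2.316| = 1.266 km/s.

Δv₂ = 1266 m/s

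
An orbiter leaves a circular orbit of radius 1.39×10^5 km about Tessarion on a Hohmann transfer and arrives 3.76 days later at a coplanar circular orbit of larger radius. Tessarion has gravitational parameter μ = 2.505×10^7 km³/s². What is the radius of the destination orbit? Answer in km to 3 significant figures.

r₂ = 1.15×10^6 km

Transfer time t = 3.76 days = 3.24864×10^5 s, and t = π√(a_t³/μ).
So a_t = (μ t²/π²)^(1/3) = (2.505×10^7 × (3.24864×10^5)² / π²)^(1/3) = 6.4462×10^5 km.
Since a_t = (r₁ + r₂)/2, r₂ = 2a_t − r₁ = 2×6.4462×10^5 − 1.390×10^5 = 1.15024×10^6 km.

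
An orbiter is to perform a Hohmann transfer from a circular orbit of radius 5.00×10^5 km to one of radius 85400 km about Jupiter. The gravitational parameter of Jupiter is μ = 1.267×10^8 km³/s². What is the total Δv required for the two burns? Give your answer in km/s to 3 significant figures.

Transfer-ellipse semi-major axis a_t = (r₁ + r₂)/2 = (5.000×10^5 + 85400)/2 = 2.927×10^5 km.
At r₁ the circular-orbit speed is v₁ = √(μ/r₁) = 15.9185 km/s.
On the transfer ellipse at r₁, vis-viva equation gives v_a = √[μ(2/r₁ − 1/a_t)] = 8.59846 km/s.
First burn Δv₁ = |v_a − v₁| = 7.320 km/s.
Circular speed at r₂: v₂ = √(μ/r₂) = 38.52 km/s.
Transfer-orbit speed at r₂: v_p = √[μ(2/r₂ − 1/a_t)] = 50.34 km/s.
Second burn Δv₂ = |v₂ − v_p| = 11.82 km/s.
Δv = Δv₁ + Δv₂ = 7.320 + 11.82 = 19.14 km/s.

Δv = 19.1 km/s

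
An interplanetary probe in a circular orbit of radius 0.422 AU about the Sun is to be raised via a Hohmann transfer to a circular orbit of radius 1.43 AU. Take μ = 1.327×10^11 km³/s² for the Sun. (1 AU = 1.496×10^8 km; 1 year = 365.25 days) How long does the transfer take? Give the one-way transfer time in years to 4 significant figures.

t = 0.4456 years

In km: r₁ = 0.422 × 1.496×10^8 = 6.31312×10^7 km; r₂ = 1.43 × 1.496×10^8 = 2.13928×10^8 km.
The Hohmann ellipse has a_t = (r₁ + r₂)/2 = 1.385296×10^8 km.
Transfer time t = π√(a_t³/μ) = π√((1.385296×10^8)³ / 1.327×10^11) = 1.4061×10^7 s.
Converting: 1.4061×10^7 s ÷ 3.15576×10^7 s/year (365.25 × 86400) = 0.4456 years.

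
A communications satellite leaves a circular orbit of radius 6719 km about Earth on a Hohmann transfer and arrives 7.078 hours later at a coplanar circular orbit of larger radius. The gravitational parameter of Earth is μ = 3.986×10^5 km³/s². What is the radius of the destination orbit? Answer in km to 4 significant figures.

r₂ = 52700 km

Transfer time t = 7.078 hours = 25480.8 s, and t = π√(a_t³/μ).
So a_t = (μ t²/π²)^(1/3) = (3.986×10^5 × (25480.8)² / π²)^(1/3) = 29709 km.
Since a_t = (r₁ + r₂)/2, r₂ = 2a_t − r₁ = 2×29709 − 6719 = 52699 km.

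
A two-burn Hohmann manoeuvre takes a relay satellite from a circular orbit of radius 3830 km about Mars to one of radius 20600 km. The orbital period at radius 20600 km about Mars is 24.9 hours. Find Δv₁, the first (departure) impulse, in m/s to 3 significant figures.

Δv₁ = 1000 m/s

From Kepler's third law T² = 4π²r³/μ at r = 20600 km, T = 24.9 hours = 24.9 × 3600 s = 89640 s: μ = 4π²r³/T² = 42949.5 km³/s².
Transfer-ellipse semi-major axis a_t = (r₁ + r₂)/2 = (3830 + 20600)/2 = 12215 km.
Circular speed at r = 3830 km: v_c = √(μ/r) = 3.349 km/s.
Transfer-orbit speed at the same r (vis-viva, a = a_t): v_t = √[μ(2/r − 1/a_t)] = 4.349 km/s.
Δv₁ = |v_t − v_c| = |4.349 − 3.349| = 1.000 km/s.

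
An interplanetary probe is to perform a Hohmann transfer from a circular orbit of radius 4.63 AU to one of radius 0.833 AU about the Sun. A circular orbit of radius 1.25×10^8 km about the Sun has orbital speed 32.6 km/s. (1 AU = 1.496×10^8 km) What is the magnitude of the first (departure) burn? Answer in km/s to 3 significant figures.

From the circular-orbit relation v² = μ/r at r = 1.25×10^8 km: μ = v²r = (32.6)² × 1.25×10^8 = 1.32845×10^11 km³/s².
In km: r₁ = 4.63 × 1.496×10^8 = 6.92648×10^8 km; r₂ = 0.833 × 1.496×10^8 = 1.246168×10^8 km.
Semi-major axis of the transfer orbit: a_t = (6.92648×10^8 + 1.246168×10^8)/2 = 4.086324×10^8 km.
Circular speed at r = 6.92648×10^8 km: v_c = √(μ/r) = 13.849 km/s.
Transfer-orbit speed at the same r (vis-viva, a = a_t): v_t = √[μ(2/r − 1/a_t)] = 7.6478 km/s.
Δv₁ = |v_t − v_c| = |7.6478 − 13.849| = 6.201 km/s.

Δv₁ = 6.20 km/s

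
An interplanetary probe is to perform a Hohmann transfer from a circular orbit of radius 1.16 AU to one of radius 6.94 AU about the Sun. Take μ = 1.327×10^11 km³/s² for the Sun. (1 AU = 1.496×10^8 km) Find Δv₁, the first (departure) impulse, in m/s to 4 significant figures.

Δv₁ = 8546 m/s

In km: r₁ = 1.16 × 1.496×10^8 = 1.73536×10^8 km; r₂ = 6.94 × 1.496×10^8 = 1.038224×10^9 km.
Semi-major axis of the transfer orbit: a_t = (1.73536×10^8 + 1.038224×10^9)/2 = 6.0588×10^8 km.
Circular speed at r = 1.73536×10^8 km: v_c = √(μ/r) = 27.653 km/s.
Vis-viva on the transfer ellipse at r = 1.73536×10^8 km gives v_t = √[μ(2/r − 1/a_t)] = 36.199 km/s.
Δv₁ = |v_t − v_c| = |36.199 − 27.653| = 8.546 km/s.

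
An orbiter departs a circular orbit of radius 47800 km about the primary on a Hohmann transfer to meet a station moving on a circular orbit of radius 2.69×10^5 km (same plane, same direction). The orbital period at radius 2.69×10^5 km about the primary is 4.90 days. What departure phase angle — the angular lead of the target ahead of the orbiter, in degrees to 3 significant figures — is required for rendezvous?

From Kepler's third law T² = 4π²r³/μ at r = 2.69×10^5 km, T = 4.90 days = 4.90 × 86400 s = 4.2336×10^5 s: μ = 4π²r³/T² = 4.28743×10^6 km³/s².
Semi-major axis of the transfer orbit: a_t = (47800 + 2.690×10^5)/2 = 1.584×10^5 km.
The half-period of the transfer ellipse is t = π√(a_t³/μ) = 95649.8 s.
The target's mean motion on its circular orbit is ω₂ = √(μ/r₂³) = 1.48412×10^-5 rad/s.
Angle swept by the target during transfer: ω₂·t = 1.41956 rad = 81.33°.
Arrival is 180° from departure on the ellipse, so φ = 180° − 81.33° = 98.7°.

φ = 98.7°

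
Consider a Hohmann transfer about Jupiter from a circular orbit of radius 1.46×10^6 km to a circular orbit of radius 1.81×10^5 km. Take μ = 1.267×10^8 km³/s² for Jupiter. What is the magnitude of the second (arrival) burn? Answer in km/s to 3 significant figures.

Δv₂ = 8.84 km/s

Transfer-ellipse semi-major axis a_t = (r₁ + r₂)/2 = (1.460×10^6 + 1.810×10^5)/2 = 8.205×10^5 km.
On the circular orbit at r = 1.810×10^5 km, v_c = √(μ/r) = 26.458 km/s.
Transfer-orbit speed at the same r (vis-viva, a = a_t): v_t = √[μ(2/r − 1/a_t)] = 35.293 km/s.
Δv₂ = |v_t − v_c| = |35.293 − 26.458| = 8.835 km/s.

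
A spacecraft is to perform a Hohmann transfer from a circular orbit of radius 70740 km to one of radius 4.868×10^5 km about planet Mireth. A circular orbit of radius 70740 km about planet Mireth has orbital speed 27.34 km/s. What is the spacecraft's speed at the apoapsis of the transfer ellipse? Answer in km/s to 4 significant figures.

From the circular-orbit relation v² = μ/r at r = 70740 km: μ = v²r = (27.34)² × 70740 = 5.28764×10^7 km³/s².
Transfer-ellipse semi-major axis a_t = (r₁ + r₂)/2 = (70740 + 4.868×10^5)/2 = 2.7877×10^5 km.
The apoapsis of the transfer ellipse is at r = 4.868×10^5 km.
Vis-viva: v = √[μ(2/r − 1/a_t)] = √[5.28764×10^7 × (2/4.868×10^5 − 1/2.7877×10^5)] = 5.250 km/s.

v = 5.250 km/s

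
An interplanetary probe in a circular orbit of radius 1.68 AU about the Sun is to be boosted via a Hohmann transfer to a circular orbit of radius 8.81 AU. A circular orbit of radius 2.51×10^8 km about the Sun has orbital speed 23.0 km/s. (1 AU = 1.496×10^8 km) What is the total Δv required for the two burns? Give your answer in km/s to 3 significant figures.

Δv = 11.2 km/s

From the circular-orbit relation v² = μ/r at r = 2.51×10^8 km: μ = v²r = (23.0)² × 2.51×10^8 = 1.32779×10^11 km³/s².
In km: r₁ = 1.68 × 1.496×10^8 = 2.51328×10^8 km; r₂ = 8.81 × 1.496×10^8 = 1.317976×10^9 km.
The Hohmann ellipse has a_t = (r₁ + r₂)/2 = 7.84652×10^8 km.
Circular speed at r₁: v₁ = √(μ/r₁) = √(1.32779×10^11/2.51328×10^8) = 22.985 km/s.
Transfer-orbit speed at r₁ (vis-viva): v_p = √[μ(2/r₁ − 1/a_t)] = 29.789 km/s.
First burn Δv₁ = |v_p − v₁| = 6.804 km/s.
At r₂, v₂ = √(μ/r₂) = 10.0372 km/s.
Transfer-orbit speed at r₂: v_a = √[μ(2/r₂ − 1/a_t)] = 5.68058 km/s.
Second burn Δv₂ = |v₂ − v_a| = 4.357 km/s.
Δv = Δv₁ + Δv₂ = 6.804 + 4.357 = 11.16 km/s.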